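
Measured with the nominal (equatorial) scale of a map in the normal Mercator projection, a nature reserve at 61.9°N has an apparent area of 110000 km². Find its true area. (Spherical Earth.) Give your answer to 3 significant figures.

For Mercator, h = k = sec φ (a conformal cylindrical projection has a single point scale, 1/cos φ).
Areal scale = k² = sec²φ = 1/cos²(61.9°) = 1/0.4710² = 4.508.
True area = apparent / (areal scale) = 110000 / 4.508 ≈ 24400 km².

24400 km²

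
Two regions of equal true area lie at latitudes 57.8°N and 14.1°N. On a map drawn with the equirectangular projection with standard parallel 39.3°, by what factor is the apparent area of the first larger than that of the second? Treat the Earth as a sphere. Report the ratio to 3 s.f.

1.82

In the equirectangular projection with standard parallel φ₀ = 39.3° (x = Rλ cos φ₀, y = Rφ), meridians are true-scale (h = 1) and the parallel scale is k = cos φ₀ / cos φ.
Areal scale at 57.8°: h·k = 1.000 × 1.452 = 1.452.
Areal scale at 14.1°: h·k = 1.000 × 0.7979 = 0.7979.
Ratio = 1.452/0.7979 ≈ 1.82.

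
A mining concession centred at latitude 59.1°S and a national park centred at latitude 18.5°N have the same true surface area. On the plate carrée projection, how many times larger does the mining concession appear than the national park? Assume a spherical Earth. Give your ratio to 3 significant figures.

In the plate carrée (x = Rλ, y = Rφ), meridians are true-scale (h = 1) and parallels are stretched by k = sec φ.
Areal scale at 59.1°: h·k = 1.000 × 1.947 = 1.947.
Areal scale at 18.5°: h·k = 1.000 × 1.054 = 1.054.
Ratio = 1.947/1.054 ≈ 1.85.

1.85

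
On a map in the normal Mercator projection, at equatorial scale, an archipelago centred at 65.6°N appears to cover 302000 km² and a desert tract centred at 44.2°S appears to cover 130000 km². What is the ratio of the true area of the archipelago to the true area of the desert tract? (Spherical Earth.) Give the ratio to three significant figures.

0.771

Mercator's areal exaggeration is sec²φ; hence true area = (apparent area) · cos²φ.
True area of archipelago: 302000 × cos²(65.6°) = 302000 × 0.1707 = 51540 km².
True area of desert tract: 130000 × cos²(44.2°) = 130000 × 0.5140 = 66810 km².
Ratio = 51540 / 66810 ≈ 0.771.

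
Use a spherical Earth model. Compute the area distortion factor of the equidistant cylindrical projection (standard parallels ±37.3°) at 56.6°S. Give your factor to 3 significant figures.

The equidistant cylindrical projection with φ₀ = 37.3° has h = 1 (meridians true) and k = cos φ₀ / cos φ along parallels.
Areal scale = h·k = 1 × cos φ₀ / cos φ; at 56.6°, h = 1.000, k = 1.445, so h·k = 1.445.

1.45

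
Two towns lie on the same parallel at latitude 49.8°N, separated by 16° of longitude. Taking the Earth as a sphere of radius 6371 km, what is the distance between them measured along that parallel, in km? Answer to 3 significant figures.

1150 km

Arc length along a parallel = R cos φ · Δλ (with Δλ in radians).
= 6371 × cos 49.8° × (16° × π/180) = 6371 × 0.6455 × 0.2793 ≈ 1150 km.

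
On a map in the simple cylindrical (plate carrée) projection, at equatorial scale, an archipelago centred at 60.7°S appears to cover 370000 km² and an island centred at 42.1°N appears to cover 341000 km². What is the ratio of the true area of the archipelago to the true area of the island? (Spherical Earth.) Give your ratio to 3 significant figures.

0.716

Plate carrée has h = 1 and k = sec φ, giving areal scale sec φ; true area = (apparent area) · cos φ.
True area of archipelago: 370000 × cos(60.7°) = 370000 × 0.4894 = 181100 km².
True area of island: 341000 × cos(42.1°) = 341000 × 0.7420 = 253000 km².
Ratio = 181100 / 253000 ≈ 0.716.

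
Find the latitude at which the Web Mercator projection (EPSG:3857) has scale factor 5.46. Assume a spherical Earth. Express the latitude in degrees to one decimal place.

79.4°

Mercator scale is k = sec φ = 1/cos φ.
1/cos φ = 5.46  ⇒  cos φ = 0.1832  ⇒  φ = arccos(0.1832) ≈ 79.4°.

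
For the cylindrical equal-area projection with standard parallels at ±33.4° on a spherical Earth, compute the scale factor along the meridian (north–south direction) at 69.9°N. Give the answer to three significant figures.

0.412

For cylindrical equal-area with standard parallel φ₀, h = cos φ / cos φ₀ and k = cos φ₀ / cos φ, so h·k = 1.
h = cos 69.9° / cos 33.4° = 0.3437/0.8348 = 0.4116.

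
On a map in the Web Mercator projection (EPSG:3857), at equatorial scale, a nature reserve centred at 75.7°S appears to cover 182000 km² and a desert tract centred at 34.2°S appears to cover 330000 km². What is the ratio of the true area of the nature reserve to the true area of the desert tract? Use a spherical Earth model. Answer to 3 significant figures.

Mercator's areal exaggeration is sec²φ; hence true area = (apparent area) · cos²φ.
True area of nature reserve: 182000 × cos²(75.7°) = 182000 × 0.06101 = 11100 km².
True area of desert tract: 330000 × cos²(34.2°) = 330000 × 0.6841 = 225700 km².
Ratio = 11100 / 225700 ≈ 0.0492.

0.0492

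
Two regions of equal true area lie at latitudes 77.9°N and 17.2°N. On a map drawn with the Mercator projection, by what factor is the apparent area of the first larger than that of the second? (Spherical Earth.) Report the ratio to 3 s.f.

On Mercator, area is exaggerated by sec²φ = 1/cos²φ.
At 77.9°: sec²(77.9°) = 1/0.2096² = 22.76.
At 17.2°: sec²(17.2°) = 1/0.9553² = 1.096.
Ratio = 22.76/1.096 = cos²(17.2°)/cos²(77.9°) ≈ 20.8.

20.8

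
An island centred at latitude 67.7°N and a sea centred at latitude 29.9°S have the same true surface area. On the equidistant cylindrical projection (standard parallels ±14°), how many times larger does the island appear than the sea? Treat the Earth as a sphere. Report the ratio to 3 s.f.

The equidistant cylindrical projection with φ₀ = 14° has h = 1 (meridians true) and k = cos φ₀ / cos φ along parallels.
Areal scale at 67.7°: h·k = 1.000 × 2.557 = 2.557.
Areal scale at 29.9°: h·k = 1.000 × 1.119 = 1.119.
Ratio = 2.557/1.119 ≈ 2.28.

2.28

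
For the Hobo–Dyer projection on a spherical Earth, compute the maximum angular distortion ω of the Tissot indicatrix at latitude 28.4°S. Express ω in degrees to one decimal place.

11.8°

The Hobo–Dyer projection is cylindrical equal-area with φ₀ = 37.5°. For cylindrical equal-area with standard parallel φ₀, h = cos φ / cos φ₀ and k = cos φ₀ / cos φ, so h·k = 1.
At 28.4°: h = 1.109, k = 0.9019; principal scales a = 1.109, b = 0.9019.
sin(ω/2) = (a − b)/(a + b) = 0.2069/2.011 = 0.1029, so ω = 2 arcsin(0.1029) ≈ 11.8°.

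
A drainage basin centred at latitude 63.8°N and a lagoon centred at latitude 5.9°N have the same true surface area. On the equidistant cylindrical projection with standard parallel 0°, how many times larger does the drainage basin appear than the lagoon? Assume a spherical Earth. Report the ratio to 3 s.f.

Plate carrée maps x = Rλ, y = Rφ. The meridian scale is h = 1 and the parallel scale is k = 1/cos φ = sec φ.
Areal scale at 63.8°: h·k = 1.000 × 2.265 = 2.265.
Areal scale at 5.9°: h·k = 1.000 × 1.005 = 1.005.
Ratio = 2.265/1.005 ≈ 2.25.

2.25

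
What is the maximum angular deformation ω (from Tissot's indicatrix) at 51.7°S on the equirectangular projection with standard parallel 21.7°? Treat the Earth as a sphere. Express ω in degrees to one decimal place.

23.0°

With standard parallel φ₀ = 21.7°, the equirectangular projection gives x = Rλ cos φ₀, y = Rφ, so h = 1 and k = cos 21.7° / cos φ.
At 51.7°: h = 1.000, k = 1.499; principal scales a = 1.499, b = 1.000.
sin(ω/2) = (a − b)/(a + b) = 0.4991/2.499 = 0.1997, so ω = 2 arcsin(0.1997) ≈ 23.0°.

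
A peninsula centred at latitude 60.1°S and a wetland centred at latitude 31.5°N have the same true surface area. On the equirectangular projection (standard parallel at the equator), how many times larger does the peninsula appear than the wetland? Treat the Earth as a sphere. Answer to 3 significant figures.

1.71

For the equirectangular projection with φ₀ = 0 (plate carrée), h = 1 along meridians and k = sec φ along parallels.
Areal scale at 60.1°: h·k = 1.000 × 2.006 = 2.006.
Areal scale at 31.5°: h·k = 1.000 × 1.173 = 1.173.
Ratio = 2.006/1.173 ≈ 1.71.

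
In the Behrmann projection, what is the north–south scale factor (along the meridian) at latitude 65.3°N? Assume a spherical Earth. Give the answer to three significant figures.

Behrmann is a cylindrical equal-area projection with standard parallels at ±30°. For cylindrical equal-area with standard parallel φ₀, h = cos φ / cos φ₀ and k = cos φ₀ / cos φ, so h·k = 1.
h = cos 65.3° / cos 30° = 0.4179/0.8660 = 0.4825.

0.483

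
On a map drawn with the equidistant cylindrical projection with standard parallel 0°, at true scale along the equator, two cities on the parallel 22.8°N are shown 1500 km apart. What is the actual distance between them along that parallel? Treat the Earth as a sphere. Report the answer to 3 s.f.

1380 km

In the plate carrée (x = Rλ, y = Rφ), meridians are true-scale (h = 1) and parallels are stretched by k = sec φ.
Along the parallel at 22.8°, map distances are exaggerated by k = sec 22.8° = 1.085.
True distance = 1500 / 1.085 = 1500 × cos 22.8° ≈ 1380 km.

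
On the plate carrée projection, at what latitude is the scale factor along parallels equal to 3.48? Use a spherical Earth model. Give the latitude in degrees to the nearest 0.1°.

73.3°

Plate carrée: h = 1, k = sec φ along parallels.
sec φ = 3.48  ⇒  cos φ = 0.2874  ⇒  φ ≈ 73.3°.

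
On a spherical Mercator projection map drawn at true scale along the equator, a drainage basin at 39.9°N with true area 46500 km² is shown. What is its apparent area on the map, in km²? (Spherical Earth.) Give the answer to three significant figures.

For Mercator, h = k = sec φ (a conformal cylindrical projection has a single point scale, 1/cos φ).
Areal scale = k² = sec²φ = 1/cos²(39.9°) = 1/0.7672² = 1.699.
Apparent area = 46500 × 1.699 ≈ 79000 km².

79000 km²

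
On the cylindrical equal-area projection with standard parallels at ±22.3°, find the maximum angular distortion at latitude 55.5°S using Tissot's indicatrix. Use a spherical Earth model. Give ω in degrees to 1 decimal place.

For cylindrical equal-area with standard parallel φ₀, h = cos φ / cos φ₀ and k = cos φ₀ / cos φ, so h·k = 1.
At 55.5°: h = 0.6122, k = 1.633; principal scales a = 1.633, b = 0.6122.
sin(ω/2) = (a − b)/(a + b) = 1.021/2.246 = 0.4548, so ω = 2 arcsin(0.4548) ≈ 54.1°.

54.1°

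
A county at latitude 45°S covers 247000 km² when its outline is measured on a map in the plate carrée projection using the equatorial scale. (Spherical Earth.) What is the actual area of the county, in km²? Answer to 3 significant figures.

175000 km²

For the equirectangular projection with φ₀ = 0 (plate carrée), h = 1 along meridians and k = sec φ along parallels.
Areal scale = h·k = 1 × sec φ; at 45°, h = 1.000, k = 1.414, so h·k = 1.414.
True area = apparent / (areal scale) = 247000 / 1.414 ≈ 175000 km².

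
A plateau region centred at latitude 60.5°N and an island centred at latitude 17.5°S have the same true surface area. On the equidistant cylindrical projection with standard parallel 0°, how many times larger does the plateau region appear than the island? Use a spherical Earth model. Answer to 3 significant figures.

In the plate carrée (x = Rλ, y = Rφ), meridians are true-scale (h = 1) and parallels are stretched by k = sec φ.
Areal scale at 60.5°: h·k = 1.000 × 2.031 = 2.031.
Areal scale at 17.5°: h·k = 1.000 × 1.049 = 1.049.
Ratio = 2.031/1.049 ≈ 1.94.

1.94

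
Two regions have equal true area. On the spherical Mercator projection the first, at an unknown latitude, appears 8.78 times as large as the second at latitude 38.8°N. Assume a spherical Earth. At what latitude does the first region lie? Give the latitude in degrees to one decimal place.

On Mercator, (apparent₁)/(apparent₂) = sec²φ₁ / sec²φ₂ when true areas are equal.
cos²φ₂ / cos²φ₁ = 8.78  ⇒  cos φ₁ = cos 38.8° / √8.78 = 0.7793/2.963 = 0.2630.
φ₁ = arccos(0.2630) ≈ 74.8°.

74.8°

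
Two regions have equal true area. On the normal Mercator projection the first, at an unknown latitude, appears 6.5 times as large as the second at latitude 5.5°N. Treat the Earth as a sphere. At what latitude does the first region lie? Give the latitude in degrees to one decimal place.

67.0°

On Mercator, (apparent₁)/(apparent₂) = sec²φ₁ / sec²φ₂ when true areas are equal.
cos²φ₂ / cos²φ₁ = 6.5  ⇒  cos φ₁ = cos 5.5° / √6.5 = 0.9954/2.550 = 0.3904.
φ₁ = arccos(0.3904) ≈ 67.0°.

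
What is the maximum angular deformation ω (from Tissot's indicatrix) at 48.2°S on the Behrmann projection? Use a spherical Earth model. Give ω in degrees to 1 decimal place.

29.7°

The Behrmann projection is cylindrical equal-area with φ₀ = 30°. Cylindrical equal-area (φ₀ = 30°): h = cos φ / cos 30° along meridians, k = cos 30° / cos φ along parallels; h·k = 1.
At 48.2°: h = 0.7696, k = 1.299; principal scales a = 1.299, b = 0.7696.
sin(ω/2) = (a − b)/(a + b) = 0.5297/2.069 = 0.2560, so ω = 2 arcsin(0.2560) ≈ 29.7°.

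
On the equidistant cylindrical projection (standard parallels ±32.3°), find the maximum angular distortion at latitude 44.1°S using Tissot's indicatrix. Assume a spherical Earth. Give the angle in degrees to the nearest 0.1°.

9.3°

The equidistant cylindrical projection with φ₀ = 32.3° has h = 1 (meridians true) and k = cos φ₀ / cos φ along parallels.
At 44.1°: h = 1.000, k = 1.177; principal scales a = 1.177, b = 1.000.
sin(ω/2) = (a − b)/(a + b) = 0.1770/2.177 = 0.08132, so ω = 2 arcsin(0.08132) ≈ 9.3°.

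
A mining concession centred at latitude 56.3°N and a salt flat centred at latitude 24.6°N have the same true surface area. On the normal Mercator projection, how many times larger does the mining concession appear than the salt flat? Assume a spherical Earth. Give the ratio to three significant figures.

2.69

Mercator is conformal with k = sec φ, so areal scale = k² = sec²φ.
At 56.3°: sec²(56.3°) = 1/0.5548² = 3.248.
At 24.6°: sec²(24.6°) = 1/0.9092² = 1.210.
Ratio = 3.248/1.210 = cos²(24.6°)/cos²(56.3°) ≈ 2.69.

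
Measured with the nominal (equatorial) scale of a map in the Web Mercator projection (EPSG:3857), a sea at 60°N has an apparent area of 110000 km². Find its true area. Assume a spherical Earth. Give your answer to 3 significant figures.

Mercator is conformal, so the point scale is isotropic: h = k = sec φ = 1/cos φ.
Areal scale = k² = sec²φ = 1/cos²(60°) = 1/0.5000² = 4.000.
True area = apparent / (areal scale) = 110000 / 4.000 ≈ 27500 km².

27500 km²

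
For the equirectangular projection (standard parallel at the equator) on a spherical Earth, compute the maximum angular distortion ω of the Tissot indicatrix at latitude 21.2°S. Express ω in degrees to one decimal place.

4.0°

In the plate carrée (x = Rλ, y = Rφ), meridians are true-scale (h = 1) and parallels are stretched by k = sec φ.
At 21.2°: h = 1.000, k = 1.073; principal scales a = 1.073, b = 1.000.
sin(ω/2) = (a − b)/(a + b) = 0.07259/2.073 = 0.03502, so ω = 2 arcsin(0.03502) ≈ 4.0°.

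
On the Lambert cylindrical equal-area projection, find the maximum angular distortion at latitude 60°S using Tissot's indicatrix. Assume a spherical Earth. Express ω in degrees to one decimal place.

The Lambert cylindrical equal-area projection is the cylindrical equal-area projection with its standard parallel at the equator (φ₀ = 0). Cylindrical equal-area (φ₀ = 0°): h = cos φ / cos 0° along meridians, k = cos 0° / cos φ along parallels; h·k = 1.
At 60°: h = 0.5000, k = 2.000; principal scales a = 2.000, b = 0.5000.
sin(ω/2) = (a − b)/(a + b) = 1.500/2.500 = 0.6000, so ω = 2 arcsin(0.6000) ≈ 73.7°.

73.7°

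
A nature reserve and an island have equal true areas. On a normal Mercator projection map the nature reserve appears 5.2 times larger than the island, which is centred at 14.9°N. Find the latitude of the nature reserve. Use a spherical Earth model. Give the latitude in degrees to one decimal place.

64.9°

For equal true areas on Mercator, apparent areas scale as sec²φ, so the ratio is cos²φ₂ / cos²φ₁.
cos²φ₂ / cos²φ₁ = 5.2  ⇒  cos φ₁ = cos 14.9° / √5.2 = 0.9664/2.280 = 0.4238.
φ₁ = arccos(0.4238) ≈ 64.9°.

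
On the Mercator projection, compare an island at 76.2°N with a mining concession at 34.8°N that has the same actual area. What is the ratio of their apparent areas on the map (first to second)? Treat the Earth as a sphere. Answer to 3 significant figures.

Mercator areal scale is sec²φ.
At 76.2°: sec²(76.2°) = 1/0.2385² = 17.58.
At 34.8°: sec²(34.8°) = 1/0.8211² = 1.483.
Ratio = 17.58/1.483 = cos²(34.8°)/cos²(76.2°) ≈ 11.9.

11.9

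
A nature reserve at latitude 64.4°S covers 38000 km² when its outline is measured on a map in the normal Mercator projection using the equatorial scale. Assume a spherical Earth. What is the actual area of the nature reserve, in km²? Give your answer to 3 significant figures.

7090 km²

Mercator is conformal, so the point scale is isotropic: h = k = sec φ = 1/cos φ.
Areal scale = k² = sec²φ = 1/cos²(64.4°) = 1/0.4321² = 5.356.
True area = apparent / (areal scale) = 38000 / 5.356 ≈ 7090 km².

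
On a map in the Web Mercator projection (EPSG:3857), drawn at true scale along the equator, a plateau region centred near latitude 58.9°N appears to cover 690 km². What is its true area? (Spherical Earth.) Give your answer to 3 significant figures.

Mercator is conformal, so the point scale is isotropic: h = k = sec φ = 1/cos φ.
Areal scale = k² = sec²φ = 1/cos²(58.9°) = 1/0.5165² = 3.748.
True area = apparent / (areal scale) = 690 / 3.748 ≈ 184 km².

184 km²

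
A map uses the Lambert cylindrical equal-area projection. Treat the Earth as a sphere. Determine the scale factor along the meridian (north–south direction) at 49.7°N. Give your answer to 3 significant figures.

0.647

The Lambert cylindrical equal-area projection is the cylindrical equal-area projection with its standard parallel at the equator (φ₀ = 0). Cylindrical equal-area (φ₀ = 0°): h = cos φ / cos 0° along meridians, k = cos 0° / cos φ along parallels; h·k = 1.
h = cos 49.7° / cos 0° = 0.6468/1.000 = 0.6468.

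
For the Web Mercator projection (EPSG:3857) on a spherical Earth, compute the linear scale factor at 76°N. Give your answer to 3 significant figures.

Mercator is conformal, so the point scale is isotropic: h = k = sec φ = 1/cos φ.
k = 1/cos 76° = 1/0.2419 = 4.134.

4.13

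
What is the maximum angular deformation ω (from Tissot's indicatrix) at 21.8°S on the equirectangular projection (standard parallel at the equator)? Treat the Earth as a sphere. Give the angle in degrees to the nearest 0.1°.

For the equirectangular projection with φ₀ = 0 (plate carrée), h = 1 along meridians and k = sec φ along parallels.
At 21.8°: h = 1.000, k = 1.077; principal scales a = 1.077, b = 1.000.
sin(ω/2) = (a − b)/(a + b) = 0.07702/2.077 = 0.03708, so ω = 2 arcsin(0.03708) ≈ 4.3°.

4.3°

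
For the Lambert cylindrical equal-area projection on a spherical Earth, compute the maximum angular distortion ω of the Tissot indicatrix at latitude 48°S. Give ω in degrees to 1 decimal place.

The Lambert cylindrical equal-area projection is the cylindrical equal-area projection with its standard parallel at the equator (φ₀ = 0). A cylindrical equal-area projection with standard parallel φ₀ has meridian scale h = cos φ / cos φ₀ and parallel scale k = cos φ₀ / cos φ (so areas are preserved, h·k = 1).
At 48°: h = 0.6691, k = 1.494; principal scales a = 1.494, b = 0.6691.
sin(ω/2) = (a − b)/(a + b) = 0.8253/2.164 = 0.3815, so ω = 2 arcsin(0.3815) ≈ 44.8°.

44.8°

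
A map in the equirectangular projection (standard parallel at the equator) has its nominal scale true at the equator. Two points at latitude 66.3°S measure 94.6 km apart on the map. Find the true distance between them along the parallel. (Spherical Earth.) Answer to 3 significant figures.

In the plate carrée (x = Rλ, y = Rφ), meridians are true-scale (h = 1) and parallels are stretched by k = sec φ.
Along the parallel at 66.3°, map distances are exaggerated by k = sec 66.3° = 2.488.
True distance = 94.6 / 2.488 = 94.6 × cos 66.3° ≈ 38.0 km.

38.0 km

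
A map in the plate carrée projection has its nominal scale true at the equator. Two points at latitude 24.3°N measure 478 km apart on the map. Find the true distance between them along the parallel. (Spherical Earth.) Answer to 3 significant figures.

In the plate carrée (x = Rλ, y = Rφ), meridians are true-scale (h = 1) and parallels are stretched by k = sec φ.
Along the parallel at 24.3°, map distances are exaggerated by k = sec 24.3° = 1.097.
True distance = 478 / 1.097 = 478 × cos 24.3° ≈ 436 km.

436 km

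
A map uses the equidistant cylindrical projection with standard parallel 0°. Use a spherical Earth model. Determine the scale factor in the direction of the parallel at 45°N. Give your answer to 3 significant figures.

Plate carrée maps x = Rλ, y = Rφ. The meridian scale is h = 1 and the parallel scale is k = 1/cos φ = sec φ.
k = 1/cos 45° = 1/0.7071 = 1.414.

1.41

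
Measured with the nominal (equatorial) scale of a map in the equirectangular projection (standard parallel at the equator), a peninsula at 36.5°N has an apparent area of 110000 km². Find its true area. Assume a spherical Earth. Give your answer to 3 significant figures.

88400 km²

For the equirectangular projection with φ₀ = 0 (plate carrée), h = 1 along meridians and k = sec φ along parallels.
Areal scale = h·k = 1 × sec φ; at 36.5°, h = 1.000, k = 1.244, so h·k = 1.244.
True area = apparent / (areal scale) = 110000 / 1.244 ≈ 88400 km².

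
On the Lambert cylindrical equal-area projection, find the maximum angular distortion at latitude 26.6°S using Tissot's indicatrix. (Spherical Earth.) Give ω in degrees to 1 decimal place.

12.8°

The Lambert cylindrical equal-area projection is the cylindrical equal-area projection with its standard parallel at the equator (φ₀ = 0). A cylindrical equal-area projection with standard parallel φ₀ has meridian scale h = cos φ / cos φ₀ and parallel scale k = cos φ₀ / cos φ (so areas are preserved, h·k = 1).
At 26.6°: h = 0.8942, k = 1.118; principal scales a = 1.118, b = 0.8942.
sin(ω/2) = (a − b)/(a + b) = 0.2242/2.013 = 0.1114, so ω = 2 arcsin(0.1114) ≈ 12.8°.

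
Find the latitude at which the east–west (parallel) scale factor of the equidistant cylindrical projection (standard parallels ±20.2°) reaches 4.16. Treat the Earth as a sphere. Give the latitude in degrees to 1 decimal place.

The equidistant cylindrical projection with φ₀ = 20.2° has h = 1 (meridians true) and k = cos φ₀ / cos φ along parallels.
k = cos φ₀ / cos φ = 4.16  ⇒  cos φ = cos 20.2° / 4.16 = 0.2256.
φ = arccos(0.2256) ≈ 77.0°.

77.0°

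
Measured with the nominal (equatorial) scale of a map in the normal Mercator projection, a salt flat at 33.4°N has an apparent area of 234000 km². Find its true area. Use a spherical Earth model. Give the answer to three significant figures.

The Mercator projection is conformal; its linear scale factor is the same in every direction and equals sec φ = 1/cos φ.
Areal scale = k² = sec²φ = 1/cos²(33.4°) = 1/0.8348² = 1.435.
True area = apparent / (areal scale) = 234000 / 1.435 ≈ 163000 km².

163000 km²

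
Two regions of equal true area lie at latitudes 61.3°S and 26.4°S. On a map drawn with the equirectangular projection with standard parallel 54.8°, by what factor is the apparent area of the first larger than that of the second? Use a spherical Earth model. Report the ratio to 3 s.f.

1.87

With standard parallel φ₀ = 54.8°, the equirectangular projection gives x = Rλ cos φ₀, y = Rφ, so h = 1 and k = cos 54.8° / cos φ.
Areal scale at 61.3°: h·k = 1.000 × 1.200 = 1.200.
Areal scale at 26.4°: h·k = 1.000 × 0.6435 = 0.6435.
Ratio = 1.200/0.6435 ≈ 1.87.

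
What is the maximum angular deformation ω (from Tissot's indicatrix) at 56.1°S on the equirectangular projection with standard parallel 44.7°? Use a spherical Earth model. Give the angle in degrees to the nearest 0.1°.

13.9°

The equidistant cylindrical projection with φ₀ = 44.7° has h = 1 (meridians true) and k = cos φ₀ / cos φ along parallels.
At 56.1°: h = 1.000, k = 1.274; principal scales a = 1.274, b = 1.000.
sin(ω/2) = (a − b)/(a + b) = 0.2744/2.274 = 0.1207, so ω = 2 arcsin(0.1207) ≈ 13.9°.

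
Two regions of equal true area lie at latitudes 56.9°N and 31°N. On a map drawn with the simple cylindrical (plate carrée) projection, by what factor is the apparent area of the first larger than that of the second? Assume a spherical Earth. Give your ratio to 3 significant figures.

For the equirectangular projection with φ₀ = 0 (plate carrée), h = 1 along meridians and k = sec φ along parallels.
Areal scale at 56.9°: h·k = 1.000 × 1.831 = 1.831.
Areal scale at 31°: h·k = 1.000 × 1.167 = 1.167.
Ratio = 1.831/1.167 ≈ 1.57.

1.57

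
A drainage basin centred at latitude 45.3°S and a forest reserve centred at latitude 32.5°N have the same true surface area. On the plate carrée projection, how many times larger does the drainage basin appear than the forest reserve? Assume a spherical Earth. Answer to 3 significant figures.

1.20

For the equirectangular projection with φ₀ = 0 (plate carrée), h = 1 along meridians and k = sec φ along parallels.
Areal scale at 45.3°: h·k = 1.000 × 1.422 = 1.422.
Areal scale at 32.5°: h·k = 1.000 × 1.186 = 1.186.
Ratio = 1.422/1.186 ≈ 1.20.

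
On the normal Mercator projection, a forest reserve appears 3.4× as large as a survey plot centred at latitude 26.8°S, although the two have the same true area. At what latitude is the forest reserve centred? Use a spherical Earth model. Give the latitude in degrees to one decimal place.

61.0°

For equal true areas on Mercator, apparent areas scale as sec²φ, so the ratio is cos²φ₂ / cos²φ₁.
cos²φ₂ / cos²φ₁ = 3.4  ⇒  cos φ₁ = cos 26.8° / √3.4 = 0.8926/1.844 = 0.4841.
φ₁ = arccos(0.4841) ≈ 61.0°.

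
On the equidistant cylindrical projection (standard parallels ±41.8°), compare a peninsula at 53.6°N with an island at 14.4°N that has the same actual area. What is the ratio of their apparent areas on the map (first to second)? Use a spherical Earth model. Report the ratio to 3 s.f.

1.63

In the equirectangular projection with standard parallel φ₀ = 41.8° (x = Rλ cos φ₀, y = Rφ), meridians are true-scale (h = 1) and the parallel scale is k = cos φ₀ / cos φ.
Areal scale at 53.6°: h·k = 1.000 × 1.256 = 1.256.
Areal scale at 14.4°: h·k = 1.000 × 0.7697 = 0.7697.
Ratio = 1.256/0.7697 ≈ 1.63.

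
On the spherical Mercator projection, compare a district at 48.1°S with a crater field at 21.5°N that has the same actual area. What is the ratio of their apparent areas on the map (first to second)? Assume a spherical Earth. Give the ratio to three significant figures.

On Mercator, area is exaggerated by sec²φ = 1/cos²φ.
At 48.1°: sec²(48.1°) = 1/0.6678² = 2.242.
At 21.5°: sec²(21.5°) = 1/0.9304² = 1.155.
Ratio = 2.242/1.155 = cos²(21.5°)/cos²(48.1°) ≈ 1.94.

1.94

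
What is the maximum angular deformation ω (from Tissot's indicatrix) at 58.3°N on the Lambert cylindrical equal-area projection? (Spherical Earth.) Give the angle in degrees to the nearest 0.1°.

69.1°

The Lambert cylindrical equal-area projection is the cylindrical equal-area projection with its standard parallel at the equator (φ₀ = 0). A cylindrical equal-area projection with standard parallel φ₀ has meridian scale h = cos φ / cos φ₀ and parallel scale k = cos φ₀ / cos φ (so areas are preserved, h·k = 1).
At 58.3°: h = 0.5255, k = 1.903; principal scales a = 1.903, b = 0.5255.
sin(ω/2) = (a − b)/(a + b) = 1.378/2.429 = 0.5673, so ω = 2 arcsin(0.5673) ≈ 69.1°.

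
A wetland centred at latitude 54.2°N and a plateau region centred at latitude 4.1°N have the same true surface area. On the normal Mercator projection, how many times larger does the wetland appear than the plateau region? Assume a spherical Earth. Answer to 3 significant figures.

On Mercator, area is exaggerated by sec²φ = 1/cos²φ.
At 54.2°: sec²(54.2°) = 1/0.5850² = 2.922.
At 4.1°: sec²(4.1°) = 1/0.9974² = 1.005.
Ratio = 2.922/1.005 = cos²(4.1°)/cos²(54.2°) ≈ 2.91.

2.91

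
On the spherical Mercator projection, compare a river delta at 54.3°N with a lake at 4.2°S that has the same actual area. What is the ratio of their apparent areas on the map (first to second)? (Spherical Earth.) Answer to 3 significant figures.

Mercator areal scale is sec²φ.
At 54.3°: sec²(54.3°) = 1/0.5835² = 2.937.
At 4.2°: sec²(4.2°) = 1/0.9973² = 1.005.
Ratio = 2.937/1.005 = cos²(4.2°)/cos²(54.3°) ≈ 2.92.

2.92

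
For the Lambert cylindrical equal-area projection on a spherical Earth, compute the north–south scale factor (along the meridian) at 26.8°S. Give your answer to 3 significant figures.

0.893

The Lambert cylindrical equal-area projection is the cylindrical equal-area projection with its standard parallel at the equator (φ₀ = 0). For cylindrical equal-area with standard parallel φ₀, h = cos φ / cos φ₀ and k = cos φ₀ / cos φ, so h·k = 1.
h = cos 26.8° / cos 0° = 0.8926/1.000 = 0.8926.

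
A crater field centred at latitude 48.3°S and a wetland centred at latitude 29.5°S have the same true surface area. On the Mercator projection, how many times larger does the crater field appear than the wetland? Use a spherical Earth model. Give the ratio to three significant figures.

1.71

Mercator is conformal with k = sec φ, so areal scale = k² = sec²φ.
At 48.3°: sec²(48.3°) = 1/0.6652² = 2.260.
At 29.5°: sec²(29.5°) = 1/0.8704² = 1.320.
Ratio = 2.260/1.320 = cos²(29.5°)/cos²(48.3°) ≈ 1.71.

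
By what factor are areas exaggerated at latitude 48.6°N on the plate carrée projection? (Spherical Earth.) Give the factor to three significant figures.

1.51

In the plate carrée (x = Rλ, y = Rφ), meridians are true-scale (h = 1) and parallels are stretched by k = sec φ.
Areal scale = h·k = 1 × sec φ; at 48.6°, h = 1.000, k = 1.512, so h·k = 1.512.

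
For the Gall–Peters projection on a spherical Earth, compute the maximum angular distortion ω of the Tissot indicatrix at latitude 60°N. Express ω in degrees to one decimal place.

The Gall–Peters projection is cylindrical equal-area with φ₀ = 45°. For cylindrical equal-area with standard parallel φ₀, h = cos φ / cos φ₀ and k = cos φ₀ / cos φ, so h·k = 1.
At 60°: h = 0.7071, k = 1.414; principal scales a = 1.414, b = 0.7071.
sin(ω/2) = (a − b)/(a + b) = 0.7071/2.121 = 0.3333, so ω = 2 arcsin(0.3333) ≈ 38.9°.

38.9°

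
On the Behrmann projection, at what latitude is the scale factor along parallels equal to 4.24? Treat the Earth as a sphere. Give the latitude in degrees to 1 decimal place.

78.2°

Behrmann is a cylindrical equal-area projection with standard parallels at ±30°. A cylindrical equal-area projection with standard parallel φ₀ has meridian scale h = cos φ / cos φ₀ and parallel scale k = cos φ₀ / cos φ (so areas are preserved, h·k = 1).
k = cos φ₀ / cos φ = 4.24  ⇒  cos φ = cos 30° / 4.24 = 0.2043.
φ = arccos(0.2043) ≈ 78.2°.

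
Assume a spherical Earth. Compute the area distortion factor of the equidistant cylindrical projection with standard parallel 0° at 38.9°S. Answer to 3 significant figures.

1.28

In the plate carrée (x = Rλ, y = Rφ), meridians are true-scale (h = 1) and parallels are stretched by k = sec φ.
Areal scale = h·k = 1 × sec φ; at 38.9°, h = 1.000, k = 1.285, so h·k = 1.285.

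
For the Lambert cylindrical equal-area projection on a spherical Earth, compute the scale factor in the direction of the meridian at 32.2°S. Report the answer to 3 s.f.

The Lambert cylindrical equal-area projection is the cylindrical equal-area projection with its standard parallel at the equator (φ₀ = 0). For cylindrical equal-area with standard parallel φ₀, h = cos φ / cos φ₀ and k = cos φ₀ / cos φ, so h·k = 1.
h = cos 32.2° / cos 0° = 0.8462/1.000 = 0.8462.

0.846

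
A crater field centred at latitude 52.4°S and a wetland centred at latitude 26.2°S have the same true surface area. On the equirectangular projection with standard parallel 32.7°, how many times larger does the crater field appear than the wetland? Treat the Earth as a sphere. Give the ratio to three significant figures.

1.47

With standard parallel φ₀ = 32.7°, the equirectangular projection gives x = Rλ cos φ₀, y = Rφ, so h = 1 and k = cos 32.7° / cos φ.
Areal scale at 52.4°: h·k = 1.000 × 1.379 = 1.379.
Areal scale at 26.2°: h·k = 1.000 × 0.9379 = 0.9379.
Ratio = 1.379/0.9379 ≈ 1.47.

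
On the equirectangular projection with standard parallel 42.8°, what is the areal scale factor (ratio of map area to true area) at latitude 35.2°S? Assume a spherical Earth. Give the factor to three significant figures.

0.898

With standard parallel φ₀ = 42.8°, the equirectangular projection gives x = Rλ cos φ₀, y = Rφ, so h = 1 and k = cos 42.8° / cos φ.
Areal scale = h·k = 1 × cos φ₀ / cos φ; at 35.2°, h = 1.000, k = 0.8979, so h·k = 0.8979.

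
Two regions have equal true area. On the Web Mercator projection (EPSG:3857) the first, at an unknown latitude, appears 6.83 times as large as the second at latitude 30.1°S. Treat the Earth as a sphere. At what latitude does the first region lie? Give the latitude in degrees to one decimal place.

70.7°

Mercator areal scale is sec²φ, so apparent-area ratio = sec²φ₁ / sec²φ₂ = cos²φ₂ / cos²φ₁.
cos²φ₂ / cos²φ₁ = 6.83  ⇒  cos φ₁ = cos 30.1° / √6.83 = 0.8652/2.613 = 0.3310.
φ₁ = arccos(0.3310) ≈ 70.7°.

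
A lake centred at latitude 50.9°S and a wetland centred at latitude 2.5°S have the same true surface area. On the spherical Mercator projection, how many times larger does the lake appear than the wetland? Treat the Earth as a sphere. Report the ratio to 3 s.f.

2.51

On Mercator, area is exaggerated by sec²φ = 1/cos²φ.
At 50.9°: sec²(50.9°) = 1/0.6307² = 2.514.
At 2.5°: sec²(2.5°) = 1/0.9990² = 1.002.
Ratio = 2.514/1.002 = cos²(2.5°)/cos²(50.9°) ≈ 2.51.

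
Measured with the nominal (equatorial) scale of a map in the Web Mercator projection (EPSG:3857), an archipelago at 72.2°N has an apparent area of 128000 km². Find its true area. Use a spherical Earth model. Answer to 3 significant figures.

Mercator is conformal, so the point scale is isotropic: h = k = sec φ = 1/cos φ.
Areal scale = k² = sec²φ = 1/cos²(72.2°) = 1/0.3057² = 10.70.
True area = apparent / (areal scale) = 128000 / 10.70 ≈ 12000 km².

12000 km²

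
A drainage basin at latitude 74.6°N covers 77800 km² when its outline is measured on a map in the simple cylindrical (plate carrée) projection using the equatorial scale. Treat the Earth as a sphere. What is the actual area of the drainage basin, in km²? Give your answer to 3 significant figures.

20700 km²

Plate carrée maps x = Rλ, y = Rφ. The meridian scale is h = 1 and the parallel scale is k = 1/cos φ = sec φ.
Areal scale = h·k = 1 × sec φ; at 74.6°, h = 1.000, k = 3.766, so h·k = 3.766.
True area = apparent / (areal scale) = 77800 / 3.766 ≈ 20700 km².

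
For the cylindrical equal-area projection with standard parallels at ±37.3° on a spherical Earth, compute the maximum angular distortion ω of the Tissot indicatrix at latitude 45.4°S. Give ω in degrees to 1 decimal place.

14.3°

A cylindrical equal-area projection with standard parallel φ₀ has meridian scale h = cos φ / cos φ₀ and parallel scale k = cos φ₀ / cos φ (so areas are preserved, h·k = 1).
At 45.4°: h = 0.8827, k = 1.133; principal scales a = 1.133, b = 0.8827.
sin(ω/2) = (a − b)/(a + b) = 0.2502/2.016 = 0.1241, so ω = 2 arcsin(0.1241) ≈ 14.3°.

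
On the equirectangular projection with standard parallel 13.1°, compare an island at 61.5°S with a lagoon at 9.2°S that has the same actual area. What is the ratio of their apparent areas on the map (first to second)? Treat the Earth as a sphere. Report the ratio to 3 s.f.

In the equirectangular projection with standard parallel φ₀ = 13.1° (x = Rλ cos φ₀, y = Rφ), meridians are true-scale (h = 1) and the parallel scale is k = cos φ₀ / cos φ.
Areal scale at 61.5°: h·k = 1.000 × 2.041 = 2.041.
Areal scale at 9.2°: h·k = 1.000 × 0.9867 = 0.9867.
Ratio = 2.041/0.9867 ≈ 2.07.

2.07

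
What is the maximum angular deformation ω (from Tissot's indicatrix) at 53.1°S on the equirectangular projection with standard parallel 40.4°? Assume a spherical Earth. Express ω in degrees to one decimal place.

With standard parallel φ₀ = 40.4°, the equirectangular projection gives x = Rλ cos φ₀, y = Rφ, so h = 1 and k = cos 40.4° / cos φ.
At 53.1°: h = 1.000, k = 1.268; principal scales a = 1.268, b = 1.000.
sin(ω/2) = (a − b)/(a + b) = 0.2683/2.268 = 0.1183, so ω = 2 arcsin(0.1183) ≈ 13.6°.

13.6°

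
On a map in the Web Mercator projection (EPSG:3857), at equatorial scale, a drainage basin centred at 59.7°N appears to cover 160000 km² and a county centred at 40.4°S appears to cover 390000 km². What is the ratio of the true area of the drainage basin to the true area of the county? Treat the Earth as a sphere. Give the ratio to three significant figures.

Mercator's areal exaggeration is sec²φ; hence true area = (apparent area) · cos²φ.
True area of drainage basin: 160000 × cos²(59.7°) = 160000 × 0.2545 = 40730 km².
True area of county: 390000 × cos²(40.4°) = 390000 × 0.5799 = 226200 km².
Ratio = 40730 / 226200 ≈ 0.180.

0.180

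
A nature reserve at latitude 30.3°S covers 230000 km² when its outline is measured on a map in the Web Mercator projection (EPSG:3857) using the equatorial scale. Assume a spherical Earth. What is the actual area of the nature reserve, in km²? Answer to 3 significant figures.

For Mercator, h = k = sec φ (a conformal cylindrical projection has a single point scale, 1/cos φ).
Areal scale = k² = sec²φ = 1/cos²(30.3°) = 1/0.8634² = 1.341.
True area = apparent / (areal scale) = 230000 / 1.341 ≈ 171000 km².

171000 km²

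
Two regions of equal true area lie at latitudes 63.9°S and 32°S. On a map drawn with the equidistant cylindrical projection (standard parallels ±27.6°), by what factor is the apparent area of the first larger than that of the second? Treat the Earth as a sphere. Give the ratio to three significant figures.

The equidistant cylindrical projection with φ₀ = 27.6° has h = 1 (meridians true) and k = cos φ₀ / cos φ along parallels.
Areal scale at 63.9°: h·k = 1.000 × 2.014 = 2.014.
Areal scale at 32°: h·k = 1.000 × 1.045 = 1.045.
Ratio = 2.014/1.045 ≈ 1.93.

1.93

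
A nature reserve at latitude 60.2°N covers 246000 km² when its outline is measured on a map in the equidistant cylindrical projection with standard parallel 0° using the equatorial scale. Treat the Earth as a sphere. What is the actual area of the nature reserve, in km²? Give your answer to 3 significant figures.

122000 km²

Plate carrée maps x = Rλ, y = Rφ. The meridian scale is h = 1 and the parallel scale is k = 1/cos φ = sec φ.
Areal scale = h·k = 1 × sec φ; at 60.2°, h = 1.000, k = 2.012, so h·k = 2.012.
True area = apparent / (areal scale) = 246000 / 2.012 ≈ 122000 km².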